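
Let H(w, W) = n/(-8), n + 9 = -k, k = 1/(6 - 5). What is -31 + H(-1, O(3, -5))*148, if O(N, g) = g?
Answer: 154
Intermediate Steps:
k = 1 (k = 1/1 = 1)
n = -10 (n = -9 - 1*1 = -9 - 1 = -10)
H(w, W) = 5/4 (H(w, W) = -10/(-8) = -10*(-⅛) = 5/4)
-31 + H(-1, O(3, -5))*148 = -31 + (5/4)*148 = -31 + 185 = 154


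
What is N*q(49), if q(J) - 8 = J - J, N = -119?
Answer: -952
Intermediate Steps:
q(J) = 8 (q(J) = 8 + (J - J) = 8 + 0 = 8)
N*q(49) = -119*8 = -952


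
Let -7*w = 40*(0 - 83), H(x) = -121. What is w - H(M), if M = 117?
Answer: 4167/7 ≈ 595.29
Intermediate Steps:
w = 3320/7 (w = -40*(0 - 83)/7 = -40*(-83)/7 = -1/7*(-3320) = 3320/7 ≈ 474.29)
w - H(M) = 3320/7 - 1*(-121) = 3320/7 + 121 = 4167/7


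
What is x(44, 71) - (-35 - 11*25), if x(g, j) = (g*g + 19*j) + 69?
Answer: 3664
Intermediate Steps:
x(g, j) = 69 + g**2 + 19*j (x(g, j) = (g**2 + 19*j) + 69 = 69 + g**2 + 19*j)
x(44, 71) - (-35 - 11*25) = (69 + 44**2 + 19*71) - (-35 - 11*25) = (69 + 1936 + 1349) - (-35 - 275) = 3354 - 1*(-310) = 3354 + 310 = 3664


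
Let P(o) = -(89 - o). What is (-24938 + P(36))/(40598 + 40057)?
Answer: -24991/80655 ≈ -0.30985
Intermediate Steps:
P(o) = -89 + o
(-24938 + P(36))/(40598 + 40057) = (-24938 + (-89 + 36))/(40598 + 40057) = (-24938 - 53)/80655 = -24991*1/80655 = -24991/80655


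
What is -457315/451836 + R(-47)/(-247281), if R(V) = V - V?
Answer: -457315/451836 ≈ -1.0121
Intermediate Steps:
R(V) = 0
-457315/451836 + R(-47)/(-247281) = -457315/451836 + 0/(-247281) = -457315*1/451836 + 0*(-1/247281) = -457315/451836 + 0 = -457315/451836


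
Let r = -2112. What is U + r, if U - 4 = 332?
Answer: -1776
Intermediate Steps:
U = 336 (U = 4 + 332 = 336)
U + r = 336 - 2112 = -1776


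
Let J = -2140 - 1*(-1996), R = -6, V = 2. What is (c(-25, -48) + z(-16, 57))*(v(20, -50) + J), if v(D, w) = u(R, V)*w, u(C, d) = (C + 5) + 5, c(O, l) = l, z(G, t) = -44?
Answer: 31648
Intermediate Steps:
u(C, d) = 10 + C (u(C, d) = (5 + C) + 5 = 10 + C)
v(D, w) = 4*w (v(D, w) = (10 - 6)*w = 4*w)
J = -144 (J = -2140 + 1996 = -144)
(c(-25, -48) + z(-16, 57))*(v(20, -50) + J) = (-48 - 44)*(4*(-50) - 144) = -92*(-200 - 144) = -92*(-344) = 31648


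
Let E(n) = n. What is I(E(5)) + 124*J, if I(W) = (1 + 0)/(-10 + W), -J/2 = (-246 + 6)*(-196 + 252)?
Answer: 16665599/5 ≈ 3.3331e+6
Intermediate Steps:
J = 26880 (J = -2*(-246 + 6)*(-196 + 252) = -(-480)*56 = -2*(-13440) = 26880)
I(W) = 1/(-10 + W)
I(E(5)) + 124*J = 1/(-10 + 5) + 124*26880 = 1/(-5) + 3333120 = -⅕ + 3333120 = 16665599/5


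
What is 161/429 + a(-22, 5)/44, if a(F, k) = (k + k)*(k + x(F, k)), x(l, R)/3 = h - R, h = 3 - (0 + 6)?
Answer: -3383/858 ≈ -3.9429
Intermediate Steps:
h = -3 (h = 3 - 1*6 = 3 - 6 = -3)
x(l, R) = -9 - 3*R (x(l, R) = 3*(-3 - R) = -9 - 3*R)
a(F, k) = 2*k*(-9 - 2*k) (a(F, k) = (k + k)*(k + (-9 - 3*k)) = (2*k)*(-9 - 2*k) = 2*k*(-9 - 2*k))
161/429 + a(-22, 5)/44 = 161/429 - 2*5*(9 + 2*5)/44 = 161*(1/429) - 2*5*(9 + 10)*(1/44) = 161/429 - 2*5*19*(1/44) = 161/429 - 190*1/44 = 161/429 - 95/22 = -3383/858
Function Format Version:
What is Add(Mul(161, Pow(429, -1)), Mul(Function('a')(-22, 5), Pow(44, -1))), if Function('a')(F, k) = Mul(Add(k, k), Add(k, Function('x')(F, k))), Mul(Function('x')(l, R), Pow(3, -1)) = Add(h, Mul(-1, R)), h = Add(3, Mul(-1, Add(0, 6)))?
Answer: Rational(-3383, 858) ≈ -3.9429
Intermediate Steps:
h = -3 (h = Add(3, Mul(-1, 6)) = Add(3, -6) = -3)
Function('x')(l, R) = Add(-9, Mul(-3, R)) (Function('x')(l, R) = Mul(3, Add(-3, Mul(-1, R))) = Add(-9, Mul(-3, R)))
Function('a')(F, k) = Mul(2, k, Add(-9, Mul(-2, k))) (Function('a')(F, k) = Mul(Add(k, k), Add(k, Add(-9, Mul(-3, k)))) = Mul(Mul(2, k), Add(-9, Mul(-2, k))) = Mul(2, k, Add(-9, Mul(-2, k))))
Add(Mul(161, Pow(429, -1)), Mul(Function('a')(-22, 5), Pow(44, -1))) = Add(Mul(161, Pow(429, -1)), Mul(Mul(-2, 5, Add(9, Mul(2, 5))), Pow(44, -1))) = Add(Mul(161, Rational(1, 429)), Mul(Mul(-2, 5, Add(9, 10)), Rational(1, 44))) = Add(Rational(161, 429), Mul(Mul(-2, 5, 19), Rational(1, 44))) = Add(Rational(161, 429), Mul(-190, Rational(1, 44))) = Add(Rational(161, 429), Rational(-95, 22)) = Rational(-3383, 858)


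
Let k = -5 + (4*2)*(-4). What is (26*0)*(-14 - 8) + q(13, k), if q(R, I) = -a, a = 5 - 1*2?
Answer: -3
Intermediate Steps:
k = -37 (k = -5 + 8*(-4) = -5 - 32 = -37)
a = 3 (a = 5 - 2 = 3)
q(R, I) = -3 (q(R, I) = -1*3 = -3)
(26*0)*(-14 - 8) + q(13, k) = (26*0)*(-14 - 8) - 3 = 0*(-22) - 3 = 0 - 3 = -3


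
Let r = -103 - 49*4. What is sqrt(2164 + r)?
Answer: sqrt(1865) ≈ 43.186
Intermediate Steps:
r = -299 (r = -103 - 196 = -299)
sqrt(2164 + r) = sqrt(2164 - 299) = sqrt(1865)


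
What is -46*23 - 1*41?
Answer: -1099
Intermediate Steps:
-46*23 - 1*41 = -1058 - 41 = -1099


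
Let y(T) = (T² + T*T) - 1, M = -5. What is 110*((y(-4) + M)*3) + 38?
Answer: 8618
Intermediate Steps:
y(T) = -1 + 2*T² (y(T) = (T² + T²) - 1 = 2*T² - 1 = -1 + 2*T²)
110*((y(-4) + M)*3) + 38 = 110*(((-1 + 2*(-4)²) - 5)*3) + 38 = 110*(((-1 + 2*16) - 5)*3) + 38 = 110*(((-1 + 32) - 5)*3) + 38 = 110*((31 - 5)*3) + 38 = 110*(26*3) + 38 = 110*78 + 38 = 8580 + 38 = 8618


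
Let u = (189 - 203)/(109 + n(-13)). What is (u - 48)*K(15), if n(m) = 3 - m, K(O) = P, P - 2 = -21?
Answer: 114266/125 ≈ 914.13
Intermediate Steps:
P = -19 (P = 2 - 21 = -19)
K(O) = -19
u = -14/125 (u = (189 - 203)/(109 + (3 - 1*(-13))) = -14/(109 + (3 + 13)) = -14/(109 + 16) = -14/125 ≈ -0.11200)
(u - 48)*K(15) = (-14/125 - 48)*(-19) = -6014/125*(-19) = 114266/125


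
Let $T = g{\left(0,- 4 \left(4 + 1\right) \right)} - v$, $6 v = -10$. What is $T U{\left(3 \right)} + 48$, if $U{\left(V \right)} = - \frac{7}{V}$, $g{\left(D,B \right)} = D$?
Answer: $\frac{397}{9} \approx 44.111$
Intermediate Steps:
$v = - \frac{5}{3}$ ($v = \frac{1}{6} \left(-10\right) = - \frac{5}{3} \approx -1.6667$)
$T = \frac{5}{3}$ ($T = 0 - - \frac{5}{3} = 0 + \frac{5}{3} = \frac{5}{3} \approx 1.6667$)
$T U{\left(3 \right)} + 48 = \frac{5 \left(- \frac{7}{3}\right)}{3} + 48 = \frac{5 \left(\left(-7\right) \frac{1}{3}\right)}{3} + 48 = \frac{5}{3} \left(- \frac{7}{3}\right) + 48 = - \frac{35}{9} + 48 = \frac{397}{9}$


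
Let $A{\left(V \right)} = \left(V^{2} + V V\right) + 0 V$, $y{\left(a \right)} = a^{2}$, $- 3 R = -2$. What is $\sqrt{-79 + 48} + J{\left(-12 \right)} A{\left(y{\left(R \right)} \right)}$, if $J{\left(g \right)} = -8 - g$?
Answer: $\frac{128}{81} + i \sqrt{31} \approx 1.5802 + 5.5678 i$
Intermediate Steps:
$R = \frac{2}{3}$ ($R = \left(- \frac{1}{3}\right) \left(-2\right) = \frac{2}{3} \approx 0.66667$)
$A{\left(V \right)} = 2 V^{2}$ ($A{\left(V \right)} = \left(V^{2} + V^{2}\right) + 0 = 2 V^{2} + 0 = 2 V^{2}$)
$\sqrt{-79 + 48} + J{\left(-12 \right)} A{\left(y{\left(R \right)} \right)} = \sqrt{-79 + 48} + \left(-8 - -12\right) 2 \left(\left(\frac{2}{3}\right)^{2}\right)^{2} = \sqrt{-31} + \left(-8 + 12\right) 2 \left(\frac{4}{9}\right)^{2} = i \sqrt{31} + 4 \cdot 2 \cdot \frac{16}{81} = i \sqrt{31} + 4 \cdot \frac{32}{81} = i \sqrt{31} + \frac{128}{81} = \frac{128}{81} + i \sqrt{31}$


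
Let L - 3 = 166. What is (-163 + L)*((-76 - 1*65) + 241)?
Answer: 600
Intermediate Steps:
L = 169 (L = 3 + 166 = 169)
(-163 + L)*((-76 - 1*65) + 241) = (-163 + 169)*((-76 - 1*65) + 241) = 6*((-76 - 65) + 241) = 6*(-141 + 241) = 6*100 = 600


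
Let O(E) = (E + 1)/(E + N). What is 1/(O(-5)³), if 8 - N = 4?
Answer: 1/64 ≈ 0.015625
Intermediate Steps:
N = 4 (N = 8 - 1*4 = 8 - 4 = 4)
O(E) = (1 + E)/(4 + E) (O(E) = (E + 1)/(E + 4) = (1 + E)/(4 + E))
1/(O(-5)³) = 1/(((1 - 5)/(4 - 5))³) = 1/((-4/(-1))³) = 1/((-1*(-4))³) = 1/(4³) = 1/64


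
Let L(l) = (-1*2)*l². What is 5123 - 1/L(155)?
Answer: 246160151/48050 ≈ 5123.0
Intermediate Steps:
L(l) = -2*l²
5123 - 1/L(155) = 5123 - 1/((-2*155²)) = 5123 - 1/((-2*24025)) = 5123 - 1/(-48050) = 5123 - 1*(-1/48050) = 5123 + 1/48050 = 246160151/48050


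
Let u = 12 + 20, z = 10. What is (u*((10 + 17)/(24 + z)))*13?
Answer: 5616/17 ≈ 330.35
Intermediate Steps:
u = 32
(u*((10 + 17)/(24 + z)))*13 = (32*((10 + 17)/(24 + 10)))*13 = (32*(27/34))*13 = (432/17)*13 = 5616/17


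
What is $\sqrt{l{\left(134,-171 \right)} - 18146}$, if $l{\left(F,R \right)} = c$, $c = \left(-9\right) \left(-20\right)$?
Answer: $i \sqrt{17966} \approx 134.04 i$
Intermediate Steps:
$c = 180$
$l{\left(F,R \right)} = 180$
$\sqrt{l{\left(134,-171 \right)} - 18146} = \sqrt{180 - 18146} = \sqrt{-17966} = i \sqrt{17966}$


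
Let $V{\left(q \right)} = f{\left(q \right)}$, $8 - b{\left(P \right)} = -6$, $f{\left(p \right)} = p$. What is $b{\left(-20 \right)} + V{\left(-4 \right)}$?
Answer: $10$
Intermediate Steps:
$b{\left(P \right)} = 14$ ($b{\left(P \right)} = 8 - -6 = 8 + 6 = 14$)
$V{\left(q \right)} = q$
$b{\left(-20 \right)} + V{\left(-4 \right)} = 14 - 4 = 10$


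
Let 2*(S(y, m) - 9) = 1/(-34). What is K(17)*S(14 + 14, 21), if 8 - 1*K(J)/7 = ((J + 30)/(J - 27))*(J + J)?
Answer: 3588403/340 ≈ 10554.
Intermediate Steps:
S(y, m) = 611/68 (S(y, m) = 9 + (½)/(-34) = 9 + (½)*(-1/34) = 9 - 1/68 = 611/68)
K(J) = 56 - 14*J*(30 + J)/(-27 + J) (K(J) = 56 - 7*(J + 30)/(J - 27)*(J + J) = 56 - 7*(30 + J)/(-27 + J)*2*J = 56 - 14*J*(30 + J)/(-27 + J))
K(17)*S(14 + 14, 21) = (14*(-108 - 1*17² - 26*17)/(-27 + 17))*(611/68) = (14*(-108 - 1*289 - 442)/(-10))*(611/68) = (14*(-⅒)*(-108 - 289 - 442))*(611/68) = (14*(-⅒)*(-839))*(611/68) = (5873/5)*(611/68) = 3588403/340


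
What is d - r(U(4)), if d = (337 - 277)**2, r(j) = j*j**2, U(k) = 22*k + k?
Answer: -775088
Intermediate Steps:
U(k) = 23*k
r(j) = j**3
d = 3600 (d = 60**2 = 3600)
d - r(U(4)) = 3600 - (23*4)**3 = 3600 - 1*92**3 = 3600 - 1*778688 = 3600 - 778688 = -775088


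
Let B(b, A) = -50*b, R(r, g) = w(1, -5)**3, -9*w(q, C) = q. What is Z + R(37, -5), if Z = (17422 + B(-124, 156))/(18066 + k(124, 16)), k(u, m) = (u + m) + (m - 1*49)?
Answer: 17202265/13248117 ≈ 1.2985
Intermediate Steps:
w(q, C) = -q/9
k(u, m) = -49 + u + 2*m (k(u, m) = (m + u) + (m - 49) = (m + u) + (-49 + m) = -49 + u + 2*m)
R(r, g) = -1/729 (R(r, g) = (-1/9*1)**3 = (-1/9)**3 = -1/729)
Z = 23622/18173 (Z = (17422 - 50*(-124))/(18066 + (-49 + 124 + 2*16)) = (17422 + 6200)/(18066 + (-49 + 124 + 32)) = 23622/(18066 + 107) = 23622/18173 ≈ 1.2998)
Z + R(37, -5) = 23622/18173 - 1/729 = 17202265/13248117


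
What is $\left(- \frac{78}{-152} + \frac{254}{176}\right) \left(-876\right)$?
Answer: $- \frac{716349}{418} \approx -1713.8$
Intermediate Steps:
$\left(- \frac{78}{-152} + \frac{254}{176}\right) \left(-876\right) = \left(\left(-78\right) \left(- \frac{1}{152}\right) + 254 \cdot \frac{1}{176}\right) \left(-876\right) = \left(\frac{39}{76} + \frac{127}{88}\right) \left(-876\right) = \frac{3271}{1672} \left(-876\right) = - \frac{716349}{418}$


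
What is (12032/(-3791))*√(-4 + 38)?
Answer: -12032*√34/3791 ≈ -18.506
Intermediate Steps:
(12032/(-3791))*√(-4 + 38) = (12032*(-1/3791))*√34 = -12032*√34/3791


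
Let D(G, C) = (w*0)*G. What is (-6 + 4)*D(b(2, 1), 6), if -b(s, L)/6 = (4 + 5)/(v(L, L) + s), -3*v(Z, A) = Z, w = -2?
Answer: 0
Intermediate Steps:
v(Z, A) = -Z/3
b(s, L) = -54/(s - L/3) (b(s, L) = -6*(4 + 5)/(-L/3 + s) = -54/(s - L/3))
D(G, C) = 0 (D(G, C) = (-2*0)*G = 0*G = 0)
(-6 + 4)*D(b(2, 1), 6) = (-6 + 4)*0 = -2*0 = 0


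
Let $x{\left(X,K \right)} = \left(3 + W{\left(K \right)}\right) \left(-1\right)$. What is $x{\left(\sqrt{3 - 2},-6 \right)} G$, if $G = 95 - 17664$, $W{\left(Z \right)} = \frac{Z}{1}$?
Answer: $-52707$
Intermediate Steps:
$W{\left(Z \right)} = Z$ ($W{\left(Z \right)} = Z 1 = Z$)
$x{\left(X,K \right)} = -3 - K$ ($x{\left(X,K \right)} = \left(3 + K\right) \left(-1\right) = -3 - K$)
$G = -17569$ ($G = 95 - 17664 = -17569$)
$x{\left(\sqrt{3 - 2},-6 \right)} G = \left(-3 - -6\right) \left(-17569\right) = \left(-3 + 6\right) \left(-17569\right) = 3 \left(-17569\right) = -52707$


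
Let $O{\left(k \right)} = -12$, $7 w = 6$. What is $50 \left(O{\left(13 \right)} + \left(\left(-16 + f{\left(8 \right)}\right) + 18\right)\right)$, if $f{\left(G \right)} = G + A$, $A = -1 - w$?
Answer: $- \frac{1350}{7} \approx -192.86$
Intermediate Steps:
$w = \frac{6}{7}$ ($w = \frac{1}{7} \cdot 6 = \frac{6}{7} \approx 0.85714$)
$A = - \frac{13}{7}$ ($A = -1 - \frac{6}{7} = - \frac{13}{7} \approx -1.8571$)
$f{\left(G \right)} = - \frac{13}{7} + G$ ($f{\left(G \right)} = G - \frac{13}{7} = - \frac{13}{7} + G$)
$50 \left(O{\left(13 \right)} + \left(\left(-16 + f{\left(8 \right)}\right) + 18\right)\right) = 50 \left(-12 + \left(\left(-16 + \left(- \frac{13}{7} + 8\right)\right) + 18\right)\right) = 50 \left(-12 + \left(\left(-16 + \frac{43}{7}\right) + 18\right)\right) = 50 \left(-12 + \left(- \frac{69}{7} + 18\right)\right) = 50 \left(-12 + \frac{57}{7}\right) = 50 \left(- \frac{27}{7}\right) = - \frac{1350}{7}$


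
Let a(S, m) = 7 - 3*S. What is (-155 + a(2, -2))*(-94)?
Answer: 14476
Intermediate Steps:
a(S, m) = 7 - 3*S
(-155 + a(2, -2))*(-94) = (-155 + (7 - 3*2))*(-94) = (-155 + (7 - 6))*(-94) = (-155 + 1)*(-94) = -154*(-94) = 14476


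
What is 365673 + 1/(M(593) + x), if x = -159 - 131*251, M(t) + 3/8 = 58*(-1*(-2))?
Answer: 96316439827/263395 ≈ 3.6567e+5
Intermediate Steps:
M(t) = 925/8 (M(t) = -3/8 + 58*(-1*(-2)) = -3/8 + 58*2 = -3/8 + 116 = 925/8)
x = -33040 (x = -159 - 32881 = -33040)
365673 + 1/(M(593) + x) = 365673 + 1/(925/8 - 33040) = 365673 + 1/(-263395/8) = 365673 - 8/263395 = 96316439827/263395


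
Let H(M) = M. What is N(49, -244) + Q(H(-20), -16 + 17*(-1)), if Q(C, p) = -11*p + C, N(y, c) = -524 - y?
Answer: -230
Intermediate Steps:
Q(C, p) = C - 11*p
N(49, -244) + Q(H(-20), -16 + 17*(-1)) = (-524 - 1*49) + (-20 - 11*(-16 + 17*(-1))) = (-524 - 49) + (-20 - 11*(-16 - 17)) = -573 + (-20 - 11*(-33)) = -573 + (-20 + 363) = -573 + 343 = -230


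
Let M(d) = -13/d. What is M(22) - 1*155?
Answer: -3423/22 ≈ -155.59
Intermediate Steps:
M(22) - 1*155 = -13/22 - 1*155 = -13*1/22 - 155 = -13/22 - 155 = -3423/22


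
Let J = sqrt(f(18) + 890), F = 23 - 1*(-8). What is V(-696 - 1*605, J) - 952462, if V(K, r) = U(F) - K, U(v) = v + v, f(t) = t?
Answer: -951099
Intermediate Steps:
F = 31 (F = 23 + 8 = 31)
U(v) = 2*v
J = 2*sqrt(227) (J = sqrt(18 + 890) = sqrt(908) = 2*sqrt(227) ≈ 30.133)
V(K, r) = 62 - K (V(K, r) = 2*31 - K = 62 - K)
V(-696 - 1*605, J) - 952462 = (62 - (-696 - 1*605)) - 952462 = (62 - (-696 - 605)) - 952462 = (62 - 1*(-1301)) - 952462 = (62 + 1301) - 952462 = 1363 - 952462 = -951099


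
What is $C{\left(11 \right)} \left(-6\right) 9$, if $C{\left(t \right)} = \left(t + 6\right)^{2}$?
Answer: $-15606$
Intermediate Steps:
$C{\left(t \right)} = \left(6 + t\right)^{2}$
$C{\left(11 \right)} \left(-6\right) 9 = \left(6 + 11\right)^{2} \left(-6\right) 9 = 17^{2} \left(-6\right) 9 = 289 \left(-6\right) 9 = \left(-1734\right) 9 = -15606$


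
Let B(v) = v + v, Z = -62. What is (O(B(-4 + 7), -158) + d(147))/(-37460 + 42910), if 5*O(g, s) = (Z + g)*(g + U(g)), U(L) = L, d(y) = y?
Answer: 63/27250 ≈ 0.0023119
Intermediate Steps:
B(v) = 2*v
O(g, s) = 2*g*(-62 + g)/5 (O(g, s) = ((-62 + g)*(g + g))/5 = ((-62 + g)*(2*g))/5 = (2*g*(-62 + g))/5 = 2*g*(-62 + g)/5)
(O(B(-4 + 7), -158) + d(147))/(-37460 + 42910) = (2*(2*(-4 + 7))*(-62 + 2*(-4 + 7))/5 + 147)/(-37460 + 42910) = (2*(2*3)*(-62 + 2*3)/5 + 147)/5450 = ((2/5)*6*(-62 + 6) + 147)*(1/5450) = ((2/5)*6*(-56) + 147)*(1/5450) = (-672/5 + 147)*(1/5450) = (63/5)*(1/5450) = 63/27250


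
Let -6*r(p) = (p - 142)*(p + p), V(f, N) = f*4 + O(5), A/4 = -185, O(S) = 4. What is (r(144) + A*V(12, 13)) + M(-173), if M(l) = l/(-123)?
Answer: -4744675/123 ≈ -38575.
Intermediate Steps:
A = -740 (A = 4*(-185) = -740)
M(l) = -l/123 (M(l) = l*(-1/123) = -l/123)
V(f, N) = 4 + 4*f (V(f, N) = f*4 + 4 = 4*f + 4 = 4 + 4*f)
r(p) = -p*(-142 + p)/3 (r(p) = -(p - 142)*(p + p)/6 = -(-142 + p)*2*p/6 = -p*(-142 + p)/3)
(r(144) + A*V(12, 13)) + M(-173) = ((⅓)*144*(142 - 1*144) - 740*(4 + 4*12)) - 1/123*(-173) = ((⅓)*144*(142 - 144) - 740*(4 + 48)) + 173/123 = ((⅓)*144*(-2) - 740*52) + 173/123 = (-96 - 38480) + 173/123 = -38576 + 173/123 = -4744675/123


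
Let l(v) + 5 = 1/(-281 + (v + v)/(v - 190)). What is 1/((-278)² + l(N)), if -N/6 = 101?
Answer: 55616/4297948665 ≈ 1.2940e-5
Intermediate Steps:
N = -606 (N = -6*101 = -606)
l(v) = -5 + 1/(-281 + 2*v/(-190 + v)) (l(v) = -5 + 1/(-281 + (v + v)/(v - 190)) = -5 + 1/(-281 + (2*v)/(-190 + v)) = -5 + 1/(-281 + 2*v/(-190 + v)))
1/((-278)² + l(N)) = 1/((-278)² + 4*(66785 - 349*(-606))/(-53390 + 279*(-606))) = 1/(77284 + 4*(66785 + 211494)/(-53390 - 169074)) = 1/(77284 + 4*278279/(-222464)) = 1/(77284 + 4*(-1/222464)*278279) = 1/(77284 - 278279/55616) = 1/(4297948665/55616) = 55616/4297948665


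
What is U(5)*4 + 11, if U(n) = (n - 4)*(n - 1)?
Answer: 27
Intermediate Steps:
U(n) = (-1 + n)*(-4 + n) (U(n) = (-4 + n)*(-1 + n) = (-1 + n)*(-4 + n))
U(5)*4 + 11 = (4 + 5**2 - 5*5)*4 + 11 = (4 + 25 - 25)*4 + 11 = 4*4 + 11 = 16 + 11 = 27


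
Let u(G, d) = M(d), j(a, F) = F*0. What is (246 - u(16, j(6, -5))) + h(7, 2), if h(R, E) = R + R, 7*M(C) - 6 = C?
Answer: 1814/7 ≈ 259.14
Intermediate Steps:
M(C) = 6/7 + C/7
j(a, F) = 0
u(G, d) = 6/7 + d/7
h(R, E) = 2*R
(246 - u(16, j(6, -5))) + h(7, 2) = (246 - (6/7 + (1/7)*0)) + 2*7 = (246 - (6/7 + 0)) + 14 = (246 - 1*6/7) + 14 = (246 - 6/7) + 14 = 1716/7 + 14 = 1814/7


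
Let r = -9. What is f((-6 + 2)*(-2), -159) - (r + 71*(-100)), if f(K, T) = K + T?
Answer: 6958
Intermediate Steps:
f((-6 + 2)*(-2), -159) - (r + 71*(-100)) = ((-6 + 2)*(-2) - 159) - (-9 + 71*(-100)) = (-4*(-2) - 159) - (-9 - 7100) = (8 - 159) - 1*(-7109) = -151 + 7109 = 6958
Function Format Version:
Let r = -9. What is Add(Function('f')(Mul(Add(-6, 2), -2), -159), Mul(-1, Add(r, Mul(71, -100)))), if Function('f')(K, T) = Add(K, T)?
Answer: 6958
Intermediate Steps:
Add(Function('f')(Mul(Add(-6, 2), -2), -159), Mul(-1, Add(r, Mul(71, -100)))) = Add(Add(Mul(Add(-6, 2), -2), -159), Mul(-1, Add(-9, Mul(71, -100)))) = Add(Add(Mul(-4, -2), -159), Mul(-1, Add(-9, -7100))) = Add(Add(8, -159), Mul(-1, -7109)) = Add(-151, 7109) = 6958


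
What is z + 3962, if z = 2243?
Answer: 6205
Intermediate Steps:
z + 3962 = 2243 + 3962 = 6205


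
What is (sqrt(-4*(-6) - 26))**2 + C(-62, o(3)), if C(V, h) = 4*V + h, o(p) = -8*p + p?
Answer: -271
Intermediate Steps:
o(p) = -7*p
C(V, h) = h + 4*V
(sqrt(-4*(-6) - 26))**2 + C(-62, o(3)) = (sqrt(-4*(-6) - 26))**2 + (-7*3 + 4*(-62)) = (sqrt(24 - 26))**2 + (-21 - 248) = (sqrt(-2))**2 - 269 = (I*sqrt(2))**2 - 269 = -2 - 269 = -271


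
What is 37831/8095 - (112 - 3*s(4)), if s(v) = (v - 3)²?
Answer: -844524/8095 ≈ -104.33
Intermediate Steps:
s(v) = (-3 + v)²
37831/8095 - (112 - 3*s(4)) = 37831/8095 - (112 - 3*(-3 + 4)²) = 37831*(1/8095) - (112 - 3*1²) = 37831/8095 - (112 - 3*1) = 37831/8095 - (112 - 3) = 37831/8095 - 1*109 = 37831/8095 - 109 = -844524/8095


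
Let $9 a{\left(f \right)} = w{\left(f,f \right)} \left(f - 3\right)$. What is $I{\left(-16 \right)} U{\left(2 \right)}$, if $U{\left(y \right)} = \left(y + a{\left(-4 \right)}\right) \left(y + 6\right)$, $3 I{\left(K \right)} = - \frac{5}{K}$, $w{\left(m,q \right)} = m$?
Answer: $\frac{115}{27} \approx 4.2593$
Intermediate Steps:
$I{\left(K \right)} = - \frac{5}{3 K}$ ($I{\left(K \right)} = \frac{\left(-5\right) \frac{1}{K}}{3} = - \frac{5}{3 K}$)
$a{\left(f \right)} = \frac{f \left(-3 + f\right)}{9}$ ($a{\left(f \right)} = \frac{f \left(f - 3\right)}{9} = \frac{f \left(-3 + f\right)}{9}$)
$U{\left(y \right)} = \left(6 + y\right) \left(\frac{28}{9} + y\right)$ ($U{\left(y \right)} = \left(y + \frac{1}{9} \left(-4\right) \left(-3 - 4\right)\right) \left(y + 6\right) = \left(y + \frac{1}{9} \left(-4\right) \left(-7\right)\right) \left(6 + y\right) = \left(y + \frac{28}{9}\right) \left(6 + y\right) = \left(\frac{28}{9} + y\right) \left(6 + y\right) = \left(6 + y\right) \left(\frac{28}{9} + y\right)$)
$I{\left(-16 \right)} U{\left(2 \right)} = - \frac{5}{3 \left(-16\right)} \left(\frac{56}{3} + 2^{2} + \frac{82}{9} \cdot 2\right) = \left(- \frac{5}{3}\right) \left(- \frac{1}{16}\right) \left(\frac{56}{3} + 4 + \frac{164}{9}\right) = \frac{5}{48} \cdot \frac{368}{9} = \frac{115}{27}$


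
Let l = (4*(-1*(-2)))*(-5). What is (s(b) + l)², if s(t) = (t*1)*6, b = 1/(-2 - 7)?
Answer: 14884/9 ≈ 1653.8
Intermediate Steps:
b = -⅑ (b = 1/(-9) = -⅑ ≈ -0.11111)
s(t) = 6*t (s(t) = t*6 = 6*t)
l = -40 (l = (4*2)*(-5) = 8*(-5) = -40)
(s(b) + l)² = (6*(-⅑) - 40)² = (-⅔ - 40)² = (-122/3)² = 14884/9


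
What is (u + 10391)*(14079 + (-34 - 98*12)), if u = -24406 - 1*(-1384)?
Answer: -162548339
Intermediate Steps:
u = -23022 (u = -24406 + 1384 = -23022)
(u + 10391)*(14079 + (-34 - 98*12)) = (-23022 + 10391)*(14079 + (-34 - 98*12)) = -12631*(14079 + (-34 - 1176)) = -12631*(14079 - 1210) = -12631*12869 = -162548339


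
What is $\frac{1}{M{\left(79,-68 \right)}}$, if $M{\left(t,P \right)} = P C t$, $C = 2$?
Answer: $- \frac{1}{10744} \approx -9.3075 \cdot 10^{-5}$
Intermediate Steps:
$M{\left(t,P \right)} = 2 P t$ ($M{\left(t,P \right)} = P 2 t = 2 P t$)
$\frac{1}{M{\left(79,-68 \right)}} = \frac{1}{2 \left(-68\right) 79} = \frac{1}{-10744} = - \frac{1}{10744}$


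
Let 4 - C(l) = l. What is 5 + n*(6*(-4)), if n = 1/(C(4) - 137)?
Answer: 709/137 ≈ 5.1752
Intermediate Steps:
C(l) = 4 - l
n = -1/137 (n = 1/((4 - 1*4) - 137) = 1/((4 - 4) - 137) = 1/(0 - 137) = 1/(-137) = -1/137 ≈ -0.0072993)
5 + n*(6*(-4)) = 5 - 6*(-4)/137 = 5 - 1/137*(-24) = 5 + 24/137 = 709/137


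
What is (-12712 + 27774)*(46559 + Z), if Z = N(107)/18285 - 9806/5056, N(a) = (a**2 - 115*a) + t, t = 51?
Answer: 140932768475245/200976 ≈ 7.0124e+8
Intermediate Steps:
N(a) = 51 + a**2 - 115*a (N(a) = (a**2 - 115*a) + 51 = 51 + a**2 - 115*a)
Z = -797273/401952 (Z = (51 + 107**2 - 115*107)/18285 - 9806/5056 = (51 + 11449 - 12305)*(1/18285) - 9806*1/5056 = -805*1/18285 - 4903/2528 = -7/159 - 4903/2528 = -797273/401952 ≈ -1.9835)
(-12712 + 27774)*(46559 + Z) = (-12712 + 27774)*(46559 - 797273/401952) = 15062*(18713685895/401952) = 140932768475245/200976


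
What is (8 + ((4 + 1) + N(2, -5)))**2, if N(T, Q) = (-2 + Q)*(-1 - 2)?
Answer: 1156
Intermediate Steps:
N(T, Q) = 6 - 3*Q (N(T, Q) = (-2 + Q)*(-3) = 6 - 3*Q)
(8 + ((4 + 1) + N(2, -5)))**2 = (8 + ((4 + 1) + (6 - 3*(-5))))**2 = (8 + (5 + (6 + 15)))**2 = (8 + (5 + 21))**2 = (8 + 26)**2 = 34**2 = 1156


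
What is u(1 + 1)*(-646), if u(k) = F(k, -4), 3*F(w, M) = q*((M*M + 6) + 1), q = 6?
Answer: -29716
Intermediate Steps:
F(w, M) = 14 + 2*M**2 (F(w, M) = (6*((M*M + 6) + 1))/3 = (6*((M**2 + 6) + 1))/3 = (6*((6 + M**2) + 1))/3 = (6*(7 + M**2))/3 = (42 + 6*M**2)/3 = 14 + 2*M**2)
u(k) = 46 (u(k) = 14 + 2*(-4)**2 = 14 + 2*16 = 14 + 32 = 46)
u(1 + 1)*(-646) = 46*(-646) = -29716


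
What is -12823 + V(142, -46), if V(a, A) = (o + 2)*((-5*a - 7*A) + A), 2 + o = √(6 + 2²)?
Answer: -12823 - 434*√10 ≈ -14195.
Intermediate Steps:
o = -2 + √10 (o = -2 + √(6 + 2²) = -2 + √(6 + 4) = -2 + √10 ≈ 1.1623)
V(a, A) = √10*(-6*A - 5*a) (V(a, A) = ((-2 + √10) + 2)*((-5*a - 7*A) + A) = √10*((-7*A - 5*a) + A) = √10*(-6*A - 5*a))
-12823 + V(142, -46) = -12823 + √10*(-6*(-46) - 5*142) = -12823 + √10*(276 - 710) = -12823 + √10*(-434) = -12823 - 434*√10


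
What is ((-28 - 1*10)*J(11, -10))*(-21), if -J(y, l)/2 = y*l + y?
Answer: 158004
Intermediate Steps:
J(y, l) = -2*y - 2*l*y (J(y, l) = -2*(y*l + y) = -2*(l*y + y) = -2*(y + l*y) = -2*y - 2*l*y)
((-28 - 1*10)*J(11, -10))*(-21) = ((-28 - 1*10)*(-2*11*(1 - 10)))*(-21) = ((-28 - 10)*(-2*11*(-9)))*(-21) = -38*198*(-21) = -7524*(-21) = 158004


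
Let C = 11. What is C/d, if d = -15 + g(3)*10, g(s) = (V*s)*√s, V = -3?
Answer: 11/1605 - 22*√3/535 ≈ -0.064371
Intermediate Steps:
g(s) = -3*s^(3/2) (g(s) = (-3*s)*√s = -3*s^(3/2))
d = -15 - 90*√3 (d = -15 - 9*√3*10 = -15 - 90*√3 ≈ -170.88)
C/d = 11/(-15 - 90*√3)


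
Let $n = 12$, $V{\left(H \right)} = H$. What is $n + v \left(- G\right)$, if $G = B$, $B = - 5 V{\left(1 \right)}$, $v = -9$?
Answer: $-33$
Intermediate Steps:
$B = -5$ ($B = \left(-5\right) 1 = -5$)
$G = -5$
$n + v \left(- G\right) = 12 - 9 \left(\left(-1\right) \left(-5\right)\right) = 12 - 45 = -33$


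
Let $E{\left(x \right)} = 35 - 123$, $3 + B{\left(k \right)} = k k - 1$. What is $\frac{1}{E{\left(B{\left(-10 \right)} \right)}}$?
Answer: $- \frac{1}{88} \approx -0.011364$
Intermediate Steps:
$B{\left(k \right)} = -4 + k^{2}$ ($B{\left(k \right)} = -3 + \left(k k - 1\right) = -3 + \left(k^{2} - 1\right) = -3 + \left(-1 + k^{2}\right) = -4 + k^{2}$)
$E{\left(x \right)} = -88$
$\frac{1}{E{\left(B{\left(-10 \right)} \right)}} = \frac{1}{-88} = - \frac{1}{88}$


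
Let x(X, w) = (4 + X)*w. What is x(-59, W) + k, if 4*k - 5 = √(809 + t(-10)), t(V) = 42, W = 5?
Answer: -1095/4 + √851/4 ≈ -266.46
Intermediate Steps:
x(X, w) = w*(4 + X)
k = 5/4 + √851/4 (k = 5/4 + √(809 + 42)/4 = 5/4 + √851/4 ≈ 8.5430)
x(-59, W) + k = 5*(4 - 59) + (5/4 + √851/4) = 5*(-55) + (5/4 + √851/4) = -275 + (5/4 + √851/4) = -1095/4 + √851/4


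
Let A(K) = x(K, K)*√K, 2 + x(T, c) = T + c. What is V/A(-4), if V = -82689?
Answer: -82689*I/20 ≈ -4134.5*I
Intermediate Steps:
x(T, c) = -2 + T + c (x(T, c) = -2 + (T + c) = -2 + T + c)
A(K) = √K*(-2 + 2*K) (A(K) = (-2 + K + K)*√K = (-2 + 2*K)*√K = √K*(-2 + 2*K))
V/A(-4) = -82689*(-I/(4*(-1 - 4))) = -82689*I/20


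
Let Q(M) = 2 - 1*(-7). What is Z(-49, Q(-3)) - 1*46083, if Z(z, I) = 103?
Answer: -45980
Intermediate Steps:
Q(M) = 9 (Q(M) = 2 + 7 = 9)
Z(-49, Q(-3)) - 1*46083 = 103 - 1*46083 = 103 - 46083 = -45980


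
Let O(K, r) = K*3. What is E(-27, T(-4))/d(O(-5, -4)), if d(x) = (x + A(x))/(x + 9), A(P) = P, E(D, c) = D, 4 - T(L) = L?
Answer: -27/5 ≈ -5.4000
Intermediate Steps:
T(L) = 4 - L
O(K, r) = 3*K
d(x) = 2*x/(9 + x) (d(x) = (x + x)/(x + 9) = (2*x)/(9 + x) = 2*x/(9 + x))
E(-27, T(-4))/d(O(-5, -4)) = -27/(2*(3*(-5))/(9 + 3*(-5))) = -27/(2*(-15)/(9 - 15)) = -27/(2*(-15)/(-6)) = -27/(2*(-15)*(-1/6)) = -27/5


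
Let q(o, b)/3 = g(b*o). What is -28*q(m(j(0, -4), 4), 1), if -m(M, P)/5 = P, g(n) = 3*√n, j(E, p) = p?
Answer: -504*I*√5 ≈ -1127.0*I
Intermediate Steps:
m(M, P) = -5*P
q(o, b) = 9*√(b*o) (q(o, b) = 3*(3*√(b*o)) = 9*√(b*o))
-28*q(m(j(0, -4), 4), 1) = -252*√(1*(-5*4)) = -252*√(1*(-20)) = -252*√(-20) = -252*2*I*√5 = -504*I*√5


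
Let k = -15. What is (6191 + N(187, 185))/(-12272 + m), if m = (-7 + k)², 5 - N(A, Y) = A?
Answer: -6009/11788 ≈ -0.50976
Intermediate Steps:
N(A, Y) = 5 - A
m = 484 (m = (-7 - 15)² = (-22)² = 484)
(6191 + N(187, 185))/(-12272 + m) = (6191 + (5 - 1*187))/(-12272 + 484) = (6191 + (5 - 187))/(-11788) = (6191 - 182)*(-1/11788) = 6009*(-1/11788) = -6009/11788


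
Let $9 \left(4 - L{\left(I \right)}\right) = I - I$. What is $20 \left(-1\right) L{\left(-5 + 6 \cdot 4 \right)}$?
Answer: $-80$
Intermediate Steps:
$L{\left(I \right)} = 4$ ($L{\left(I \right)} = 4 - \frac{I - I}{9} = 4 - 0 = 4 + 0 = 4$)
$20 \left(-1\right) L{\left(-5 + 6 \cdot 4 \right)} = 20 \left(-1\right) 4 = \left(-20\right) 4 = -80$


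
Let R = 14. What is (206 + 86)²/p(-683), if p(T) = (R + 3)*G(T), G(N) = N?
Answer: -85264/11611 ≈ -7.3434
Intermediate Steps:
p(T) = 17*T (p(T) = (14 + 3)*T = 17*T)
(206 + 86)²/p(-683) = (206 + 86)²/((17*(-683))) = 292²/(-11611) = 85264*(-1/11611) = -85264/11611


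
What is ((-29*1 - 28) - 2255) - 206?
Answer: -2518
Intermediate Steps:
((-29*1 - 28) - 2255) - 206 = ((-29 - 28) - 2255) - 206 = (-57 - 2255) - 206 = -2312 - 206 = -2518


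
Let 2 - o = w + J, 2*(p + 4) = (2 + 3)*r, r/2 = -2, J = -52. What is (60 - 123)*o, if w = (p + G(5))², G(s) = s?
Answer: 1701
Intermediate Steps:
r = -4 (r = 2*(-2) = -4)
p = -14 (p = -4 + ((2 + 3)*(-4))/2 = -4 + (5*(-4))/2 = -4 + (½)*(-20) = -4 - 10 = -14)
w = 81 (w = (-14 + 5)² = (-9)² = 81)
o = -27 (o = 2 - (81 - 52) = 2 - 1*29 = 2 - 29 = -27)
(60 - 123)*o = (60 - 123)*(-27) = -63*(-27) = 1701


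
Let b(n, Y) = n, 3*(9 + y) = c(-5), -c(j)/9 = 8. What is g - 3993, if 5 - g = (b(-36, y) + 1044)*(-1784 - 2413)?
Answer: 4226588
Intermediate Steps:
c(j) = -72 (c(j) = -9*8 = -72)
y = -33 (y = -9 + (1/3)*(-72) = -9 - 24 = -33)
g = 4230581 (g = 5 - (-36 + 1044)*(-1784 - 2413) = 5 - 1008*(-4197) = 5 - 1*(-4230576) = 5 + 4230576 = 4230581)
g - 3993 = 4230581 - 3993 = 4226588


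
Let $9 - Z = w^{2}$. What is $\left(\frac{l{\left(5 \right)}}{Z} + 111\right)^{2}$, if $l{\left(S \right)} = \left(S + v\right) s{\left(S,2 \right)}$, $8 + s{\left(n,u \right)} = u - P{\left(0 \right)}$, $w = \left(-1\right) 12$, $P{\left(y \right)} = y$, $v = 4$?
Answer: $\frac{310249}{25} \approx 12410.0$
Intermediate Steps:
$w = -12$
$s{\left(n,u \right)} = -8 + u$ ($s{\left(n,u \right)} = -8 + \left(u - 0\right) = -8 + \left(u + 0\right) = -8 + u$)
$Z = -135$ ($Z = 9 - \left(-12\right)^{2} = 9 - 144 = -135$)
$l{\left(S \right)} = -24 - 6 S$ ($l{\left(S \right)} = \left(S + 4\right) \left(-8 + 2\right) = \left(4 + S\right) \left(-6\right) = -24 - 6 S$)
$\left(\frac{l{\left(5 \right)}}{Z} + 111\right)^{2} = \left(\frac{-24 - 30}{-135} + 111\right)^{2} = \left(\left(-24 - 30\right) \left(- \frac{1}{135}\right) + 111\right)^{2} = \left(\left(-54\right) \left(- \frac{1}{135}\right) + 111\right)^{2} = \left(\frac{2}{5} + 111\right)^{2} = \left(\frac{557}{5}\right)^{2} = \frac{310249}{25}$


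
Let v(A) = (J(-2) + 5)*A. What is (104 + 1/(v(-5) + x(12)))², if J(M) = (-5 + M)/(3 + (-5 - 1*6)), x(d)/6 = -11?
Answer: 6295470336/582169 ≈ 10814.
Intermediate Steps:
x(d) = -66 (x(d) = 6*(-11) = -66)
J(M) = 5/8 - M/8 (J(M) = (-5 + M)/(3 + (-5 - 6)) = (-5 + M)/(3 - 11) = (-5 + M)/(-8) = (-5 + M)*(-⅛) = 5/8 - M/8)
v(A) = 47*A/8 (v(A) = ((5/8 - ⅛*(-2)) + 5)*A = ((5/8 + ¼) + 5)*A = (7/8 + 5)*A = 47*A/8)
(104 + 1/(v(-5) + x(12)))² = (104 + 1/((47/8)*(-5) - 66))² = (104 + 1/(-235/8 - 66))² = (104 + 1/(-763/8))² = (104 - 8/763)² = (79344/763)² = 6295470336/582169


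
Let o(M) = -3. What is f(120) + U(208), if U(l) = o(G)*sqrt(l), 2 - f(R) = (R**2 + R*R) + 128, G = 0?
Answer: -28926 - 12*sqrt(13) ≈ -28969.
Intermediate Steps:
f(R) = -126 - 2*R**2 (f(R) = 2 - ((R**2 + R*R) + 128) = 2 - ((R**2 + R**2) + 128) = 2 - (2*R**2 + 128) = 2 - (128 + 2*R**2) = 2 + (-128 - 2*R**2) = -126 - 2*R**2)
U(l) = -3*sqrt(l)
f(120) + U(208) = (-126 - 2*120**2) - 12*sqrt(13) = (-126 - 2*14400) - 12*sqrt(13) = (-126 - 28800) - 12*sqrt(13) = -28926 - 12*sqrt(13)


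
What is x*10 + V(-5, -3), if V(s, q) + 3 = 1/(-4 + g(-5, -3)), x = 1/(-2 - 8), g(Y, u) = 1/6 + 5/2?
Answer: -19/4 ≈ -4.7500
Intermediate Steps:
g(Y, u) = 8/3 (g(Y, u) = 1*(1/6) + 5*(1/2) = 1/6 + 5/2 = 8/3)
x = -1/10 (x = 1/(-10) = -1/10 ≈ -0.10000)
V(s, q) = -15/4 (V(s, q) = -3 + 1/(-4 + 8/3) = -3 + 1/(-4/3) = -3 - 3/4 = -15/4)
x*10 + V(-5, -3) = -1/10*10 - 15/4 = -1 - 15/4 = -19/4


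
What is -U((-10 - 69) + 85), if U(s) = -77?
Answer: 77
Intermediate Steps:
-U((-10 - 69) + 85) = -1*(-77) = 77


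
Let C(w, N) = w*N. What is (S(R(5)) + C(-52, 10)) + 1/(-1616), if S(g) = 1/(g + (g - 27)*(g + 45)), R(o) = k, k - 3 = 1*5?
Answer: -839482295/1614384 ≈ -520.00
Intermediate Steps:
C(w, N) = N*w
k = 8 (k = 3 + 1*5 = 3 + 5 = 8)
R(o) = 8
S(g) = 1/(g + (-27 + g)*(45 + g))
(S(R(5)) + C(-52, 10)) + 1/(-1616) = (1/(-1215 + 8² + 19*8) + 10*(-52)) + 1/(-1616) = (1/(-1215 + 64 + 152) - 520) - 1/1616 = (1/(-999) - 520) - 1/1616 = (-1/999 - 520) - 1/1616 = -519481/999 - 1/1616 = -839482295/1614384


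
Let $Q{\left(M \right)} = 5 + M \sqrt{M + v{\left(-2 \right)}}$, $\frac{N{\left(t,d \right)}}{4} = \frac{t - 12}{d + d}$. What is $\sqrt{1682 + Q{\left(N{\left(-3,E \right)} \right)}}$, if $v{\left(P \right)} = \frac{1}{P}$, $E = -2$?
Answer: $\frac{\sqrt{6748 + 30 \sqrt{58}}}{2} \approx 41.763$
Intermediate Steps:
$N{\left(t,d \right)} = \frac{2 \left(-12 + t\right)}{d}$ ($N{\left(t,d \right)} = 4 \frac{t - 12}{d + d} = 4 \frac{-12 + t}{2 d} = \frac{2 \left(-12 + t\right)}{d}$)
$Q{\left(M \right)} = 5 + M \sqrt{- \frac{1}{2} + M}$ ($Q{\left(M \right)} = 5 + M \sqrt{M + \frac{1}{-2}} = 5 + M \sqrt{M - \frac{1}{2}} = 5 + M \sqrt{- \frac{1}{2} + M}$)
$\sqrt{1682 + Q{\left(N{\left(-3,E \right)} \right)}} = \sqrt{1682 + \left(5 + \frac{\frac{2 \left(-12 - 3\right)}{-2} \sqrt{-2 + 4 \frac{2 \left(-12 - 3\right)}{-2}}}{2}\right)} = \sqrt{1682 + \left(5 + \frac{2 \left(- \frac{1}{2}\right) \left(-15\right) \sqrt{-2 + 4 \cdot 2 \left(- \frac{1}{2}\right) \left(-15\right)}}{2}\right)} = \sqrt{1682 + \left(5 + \frac{1}{2} \cdot 15 \sqrt{-2 + 4 \cdot 15}\right)} = \sqrt{1682 + \left(5 + \frac{1}{2} \cdot 15 \sqrt{-2 + 60}\right)} = \sqrt{1682 + \left(5 + \frac{1}{2} \cdot 15 \sqrt{58}\right)} = \sqrt{1682 + \left(5 + \frac{15 \sqrt{58}}{2}\right)} = \sqrt{1687 + \frac{15 \sqrt{58}}{2}}$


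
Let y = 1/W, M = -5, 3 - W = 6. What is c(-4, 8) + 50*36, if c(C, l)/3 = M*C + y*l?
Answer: 1852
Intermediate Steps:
W = -3 (W = 3 - 1*6 = 3 - 6 = -3)
y = -1/3 (y = 1/(-3) = -1/3 ≈ -0.33333)
c(C, l) = -l - 15*C (c(C, l) = 3*(-5*C - l/3) = -l - 15*C)
c(-4, 8) + 50*36 = (-1*8 - 15*(-4)) + 50*36 = (-8 + 60) + 1800 = 52 + 1800 = 1852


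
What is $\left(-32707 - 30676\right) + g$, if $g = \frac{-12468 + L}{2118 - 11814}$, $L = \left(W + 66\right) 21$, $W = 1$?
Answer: $- \frac{204850169}{3232} \approx -63382.0$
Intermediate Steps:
$L = 1407$ ($L = \left(1 + 66\right) 21 = 67 \cdot 21 = 1407$)
$g = \frac{3687}{3232}$ ($g = \frac{-12468 + 1407}{2118 - 11814} = - \frac{11061}{2118 - 11814} = - \frac{11061}{-9696} = \left(-11061\right) \left(- \frac{1}{9696}\right) = \frac{3687}{3232} \approx 1.1408$)
$\left(-32707 - 30676\right) + g = \left(-32707 - 30676\right) + \frac{3687}{3232} = -63383 + \frac{3687}{3232} = - \frac{204850169}{3232}$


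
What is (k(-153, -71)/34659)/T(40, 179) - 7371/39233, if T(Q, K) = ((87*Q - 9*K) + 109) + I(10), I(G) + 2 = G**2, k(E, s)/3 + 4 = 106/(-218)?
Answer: -6423240885743/34188408462372 ≈ -0.18788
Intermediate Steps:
k(E, s) = -1467/109 (k(E, s) = -12 + 3*(106/(-218)) = -12 + 3*(106*(-1/218)) = -12 + 3*(-53/109) = -12 - 159/109 = -1467/109)
I(G) = -2 + G**2
T(Q, K) = 207 - 9*K + 87*Q (T(Q, K) = ((87*Q - 9*K) + 109) + (-2 + 10**2) = ((-9*K + 87*Q) + 109) + (-2 + 100) = (109 - 9*K + 87*Q) + 98 = 207 - 9*K + 87*Q)
(k(-153, -71)/34659)/T(40, 179) - 7371/39233 = (-1467/109/34659)/(207 - 9*179 + 87*40) - 7371/39233 = (-1467/109*1/34659)/(207 - 1611 + 3480) - 7371*1/39233 = -163/419759/2076 - 7371/39233 = -163/419759*1/2076 - 7371/39233 = -163/871419684 - 7371/39233 = -6423240885743/34188408462372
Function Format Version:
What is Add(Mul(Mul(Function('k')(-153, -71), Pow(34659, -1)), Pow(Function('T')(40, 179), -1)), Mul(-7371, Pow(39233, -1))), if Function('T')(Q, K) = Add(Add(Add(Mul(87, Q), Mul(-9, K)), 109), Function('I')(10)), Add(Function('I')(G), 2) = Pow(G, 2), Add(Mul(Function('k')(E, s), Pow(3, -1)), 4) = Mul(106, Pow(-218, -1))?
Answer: Rational(-6423240885743, 34188408462372) ≈ -0.18788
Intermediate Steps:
Function('k')(E, s) = Rational(-1467, 109) (Function('k')(E, s) = Add(-12, Mul(3, Mul(106, Pow(-218, -1)))) = Add(-12, Mul(3, Mul(106, Rational(-1, 218)))) = Add(-12, Mul(3, Rational(-53, 109))) = Add(-12, Rational(-159, 109)) = Rational(-1467, 109))
Function('I')(G) = Add(-2, Pow(G, 2))
Function('T')(Q, K) = Add(207, Mul(-9, K), Mul(87, Q)) (Function('T')(Q, K) = Add(Add(Add(Mul(87, Q), Mul(-9, K)), 109), Add(-2, Pow(10, 2))) = Add(Add(Add(Mul(-9, K), Mul(87, Q)), 109), Add(-2, 100)) = Add(Add(109, Mul(-9, K), Mul(87, Q)), 98) = Add(207, Mul(-9, K), Mul(87, Q)))
Add(Mul(Mul(Function('k')(-153, -71), Pow(34659, -1)), Pow(Function('T')(40, 179), -1)), Mul(-7371, Pow(39233, -1))) = Add(Mul(Mul(Rational(-1467, 109), Pow(34659, -1)), Pow(Add(207, Mul(-9, 179), Mul(87, 40)), -1)), Mul(-7371, Pow(39233, -1))) = Add(Mul(Mul(Rational(-1467, 109), Rational(1, 34659)), Pow(Add(207, -1611, 3480), -1)), Mul(-7371, Rational(1, 39233))) = Add(Mul(Rational(-163, 419759), Pow(2076, -1)), Rational(-7371, 39233)) = Add(Mul(Rational(-163, 419759), Rational(1, 2076)), Rational(-7371, 39233)) = Add(Rational(-163, 871419684), Rational(-7371, 39233)) = Rational(-6423240885743, 34188408462372)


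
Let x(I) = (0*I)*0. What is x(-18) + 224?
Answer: 224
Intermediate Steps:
x(I) = 0 (x(I) = 0*0 = 0)
x(-18) + 224 = 0 + 224 = 224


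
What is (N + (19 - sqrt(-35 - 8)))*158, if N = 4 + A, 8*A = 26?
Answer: 8295/2 - 158*I*sqrt(43) ≈ 4147.5 - 1036.1*I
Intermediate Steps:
A = 13/4 (A = (1/8)*26 = 13/4 ≈ 3.2500)
N = 29/4 (N = 4 + 13/4 = 29/4 ≈ 7.2500)
(N + (19 - sqrt(-35 - 8)))*158 = (29/4 + (19 - sqrt(-35 - 8)))*158 = (29/4 + (19 - sqrt(-43)))*158 = (29/4 + (19 - I*sqrt(43)))*158 = (105/4 - I*sqrt(43))*158 = 8295/2 - 158*I*sqrt(43)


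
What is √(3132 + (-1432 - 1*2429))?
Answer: 27*I ≈ 27.0*I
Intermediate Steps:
√(3132 + (-1432 - 1*2429)) = √(3132 + (-1432 - 2429)) = √(3132 - 3861) = √(-729) = 27*I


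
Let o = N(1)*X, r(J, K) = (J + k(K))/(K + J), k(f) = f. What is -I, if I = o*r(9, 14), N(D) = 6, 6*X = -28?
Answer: 28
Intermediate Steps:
X = -14/3 (X = (⅙)*(-28) = -14/3 ≈ -4.6667)
r(J, K) = 1 (r(J, K) = (J + K)/(K + J) = (J + K)/(J + K) = 1)
o = -28 (o = 6*(-14/3) = -28)
I = -28 (I = -28*1 = -28)
-I = -1*(-28) = 28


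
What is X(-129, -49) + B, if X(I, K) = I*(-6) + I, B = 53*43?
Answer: 2924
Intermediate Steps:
B = 2279
X(I, K) = -5*I (X(I, K) = -6*I + I = -5*I)
X(-129, -49) + B = -5*(-129) + 2279 = 645 + 2279 = 2924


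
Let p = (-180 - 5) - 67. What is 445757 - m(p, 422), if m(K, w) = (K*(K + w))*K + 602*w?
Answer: -10603967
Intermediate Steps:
p = -252 (p = -185 - 67 = -252)
m(K, w) = 602*w + K²*(K + w) (m(K, w) = K²*(K + w) + 602*w = 602*w + K²*(K + w))
445757 - m(p, 422) = 445757 - ((-252)³ + 602*422 + 422*(-252)²) = 445757 - (-16003008 + 254044 + 422*63504) = 445757 - (-16003008 + 254044 + 26798688) = 445757 - 1*11049724 = 445757 - 11049724 = -10603967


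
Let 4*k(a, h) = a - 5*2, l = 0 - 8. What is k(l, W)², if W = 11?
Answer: 81/4 ≈ 20.250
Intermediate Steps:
l = -8
k(a, h) = -5/2 + a/4 (k(a, h) = (a - 5*2)/4 = (a - 10)/4 = (-10 + a)/4 = -5/2 + a/4)
k(l, W)² = (-5/2 + (¼)*(-8))² = (-5/2 - 2)² = (-9/2)² = 81/4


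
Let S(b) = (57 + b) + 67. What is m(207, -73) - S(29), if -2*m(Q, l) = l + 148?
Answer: -381/2 ≈ -190.50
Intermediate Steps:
S(b) = 124 + b
m(Q, l) = -74 - l/2 (m(Q, l) = -(l + 148)/2 = -(148 + l)/2 = -74 - l/2)
m(207, -73) - S(29) = (-74 - ½*(-73)) - (124 + 29) = (-74 + 73/2) - 1*153 = -75/2 - 153 = -381/2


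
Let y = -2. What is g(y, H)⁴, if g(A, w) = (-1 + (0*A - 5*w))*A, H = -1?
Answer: 4096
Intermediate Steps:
g(A, w) = A*(-1 - 5*w) (g(A, w) = (-1 + (0 - 5*w))*A = (-1 - 5*w)*A = A*(-1 - 5*w))
g(y, H)⁴ = (-1*(-2)*(1 + 5*(-1)))⁴ = (-1*(-2)*(1 - 5))⁴ = (-1*(-2)*(-4))⁴ = (-8)⁴ = 4096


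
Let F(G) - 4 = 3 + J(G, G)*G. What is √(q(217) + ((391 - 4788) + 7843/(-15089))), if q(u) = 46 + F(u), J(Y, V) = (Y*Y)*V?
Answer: √504846095261666390/15089 ≈ 47089.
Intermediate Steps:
J(Y, V) = V*Y² (J(Y, V) = Y²*V = V*Y²)
F(G) = 7 + G⁴ (F(G) = 4 + (3 + (G*G²)*G) = 4 + (3 + G³*G) = 4 + (3 + G⁴) = 7 + G⁴)
q(u) = 53 + u⁴ (q(u) = 46 + (7 + u⁴) = 53 + u⁴)
√(q(217) + ((391 - 4788) + 7843/(-15089))) = √((53 + 217⁴) + ((391 - 4788) + 7843/(-15089))) = √((53 + 2217373921) + (-4397 + 7843*(-1/15089))) = √(2217373974 + (-4397 - 7843/15089)) = √(2217373974 - 66354176/15089) = √(33457889539510/15089) = √504846095261666390/15089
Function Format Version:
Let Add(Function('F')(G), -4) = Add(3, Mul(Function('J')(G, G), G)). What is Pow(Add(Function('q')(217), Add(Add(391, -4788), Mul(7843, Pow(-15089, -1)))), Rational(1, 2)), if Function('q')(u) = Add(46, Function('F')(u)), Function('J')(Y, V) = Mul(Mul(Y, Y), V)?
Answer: Mul(Rational(1, 15089), Pow(504846095261666390, Rational(1, 2))) ≈ 47089.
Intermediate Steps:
Function('J')(Y, V) = Mul(V, Pow(Y, 2)) (Function('J')(Y, V) = Mul(Pow(Y, 2), V) = Mul(V, Pow(Y, 2)))
Function('F')(G) = Add(7, Pow(G, 4)) (Function('F')(G) = Add(4, Add(3, Mul(Mul(G, Pow(G, 2)), G))) = Add(4, Add(3, Mul(Pow(G, 3), G))) = Add(4, Add(3, Pow(G, 4))) = Add(7, Pow(G, 4)))
Function('q')(u) = Add(53, Pow(u, 4)) (Function('q')(u) = Add(46, Add(7, Pow(u, 4))) = Add(53, Pow(u, 4)))
Pow(Add(Function('q')(217), Add(Add(391, -4788), Mul(7843, Pow(-15089, -1)))), Rational(1, 2)) = Pow(Add(Add(53, Pow(217, 4)), Add(Add(391, -4788), Mul(7843, Pow(-15089, -1)))), Rational(1, 2)) = Pow(Add(Add(53, 2217373921), Add(-4397, Mul(7843, Rational(-1, 15089)))), Rational(1, 2)) = Pow(Add(2217373974, Add(-4397, Rational(-7843, 15089))), Rational(1, 2)) = Pow(Add(2217373974, Rational(-66354176, 15089)), Rational(1, 2)) = Pow(Rational(33457889539510, 15089), Rational(1, 2)) = Mul(Rational(1, 15089), Pow(504846095261666390, Rational(1, 2)))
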